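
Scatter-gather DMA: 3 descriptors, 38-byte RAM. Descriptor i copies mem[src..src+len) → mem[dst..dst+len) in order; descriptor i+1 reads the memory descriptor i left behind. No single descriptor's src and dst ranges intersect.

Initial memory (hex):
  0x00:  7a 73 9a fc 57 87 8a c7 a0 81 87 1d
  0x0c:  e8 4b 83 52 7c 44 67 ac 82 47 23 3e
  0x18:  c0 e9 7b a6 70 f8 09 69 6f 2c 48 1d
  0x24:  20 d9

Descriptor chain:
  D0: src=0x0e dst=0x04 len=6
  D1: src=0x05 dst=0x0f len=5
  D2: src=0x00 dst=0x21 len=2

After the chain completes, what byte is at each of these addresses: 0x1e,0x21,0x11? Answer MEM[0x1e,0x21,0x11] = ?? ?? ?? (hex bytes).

[0] 0x0e->0x04 len=6 : 83 52 7c 44 67 ac
[1] 0x05->0x0f len=5 : 52 7c 44 67 ac
[2] 0x00->0x21 len=2 : 7a 73
query mem[0x1e]=0x09, mem[0x21]=0x7a, mem[0x11]=0x44

MEM[0x1e,0x21,0x11] = 09 7a 44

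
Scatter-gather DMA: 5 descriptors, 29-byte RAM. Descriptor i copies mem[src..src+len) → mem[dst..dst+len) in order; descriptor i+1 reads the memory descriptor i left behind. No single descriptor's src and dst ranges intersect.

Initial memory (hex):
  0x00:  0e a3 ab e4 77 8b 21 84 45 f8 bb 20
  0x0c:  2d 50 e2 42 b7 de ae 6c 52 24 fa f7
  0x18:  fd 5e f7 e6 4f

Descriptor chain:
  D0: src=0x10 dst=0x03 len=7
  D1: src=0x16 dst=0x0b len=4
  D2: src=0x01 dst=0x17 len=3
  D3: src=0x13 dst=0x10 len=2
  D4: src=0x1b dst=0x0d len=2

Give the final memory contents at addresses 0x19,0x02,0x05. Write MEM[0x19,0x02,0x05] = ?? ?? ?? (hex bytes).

MEM[0x19,0x02,0x05] = b7 ab ae

[0] 0x10->0x03 len=7 : b7 de ae 6c 52 24 fa
[1] 0x16->0x0b len=4 : fa f7 fd 5e
[2] 0x01->0x17 len=3 : a3 ab b7
[3] 0x13->0x10 len=2 : 6c 52
[4] 0x1b->0x0d len=2 : e6 4f
query mem[0x19]=0xb7, mem[0x02]=0xab, mem[0x05]=0xae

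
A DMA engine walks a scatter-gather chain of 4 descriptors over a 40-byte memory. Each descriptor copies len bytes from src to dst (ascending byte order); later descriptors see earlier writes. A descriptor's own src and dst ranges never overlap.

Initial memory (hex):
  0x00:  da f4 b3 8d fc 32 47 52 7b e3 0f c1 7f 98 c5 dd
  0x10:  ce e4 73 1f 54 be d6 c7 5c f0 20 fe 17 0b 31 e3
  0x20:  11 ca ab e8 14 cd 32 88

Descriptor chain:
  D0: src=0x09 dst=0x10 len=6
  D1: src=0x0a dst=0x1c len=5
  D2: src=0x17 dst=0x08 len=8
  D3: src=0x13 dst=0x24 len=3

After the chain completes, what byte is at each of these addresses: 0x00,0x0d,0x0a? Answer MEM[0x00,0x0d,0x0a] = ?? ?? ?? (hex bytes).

[0] 0x09->0x10 len=6 : e3 0f c1 7f 98 c5
[1] 0x0a->0x1c len=5 : 0f c1 7f 98 c5
[2] 0x17->0x08 len=8 : c7 5c f0 20 fe 0f c1 7f
[3] 0x13->0x24 len=3 : 7f 98 c5
query mem[0x00]=0xda, mem[0x0d]=0x0f, mem[0x0a]=0xf0

MEM[0x00,0x0d,0x0a] = da 0f f0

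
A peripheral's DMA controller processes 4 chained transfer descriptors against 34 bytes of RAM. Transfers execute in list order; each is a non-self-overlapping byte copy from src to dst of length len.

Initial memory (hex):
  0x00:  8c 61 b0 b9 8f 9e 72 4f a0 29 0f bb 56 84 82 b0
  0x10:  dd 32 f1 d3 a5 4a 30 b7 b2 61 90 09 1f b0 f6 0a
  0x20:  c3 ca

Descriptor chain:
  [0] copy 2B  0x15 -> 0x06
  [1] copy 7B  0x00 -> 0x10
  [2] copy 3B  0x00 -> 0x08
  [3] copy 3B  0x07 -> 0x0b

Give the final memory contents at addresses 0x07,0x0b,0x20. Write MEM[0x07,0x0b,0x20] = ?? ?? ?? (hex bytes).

[0] 0x15->0x06 len=2 : 4a 30
[1] 0x00->0x10 len=7 : 8c 61 b0 b9 8f 9e 4a
[2] 0x00->0x08 len=3 : 8c 61 b0
[3] 0x07->0x0b len=3 : 30 8c 61
query mem[0x07]=0x30, mem[0x0b]=0x30, mem[0x20]=0xc3

MEM[0x07,0x0b,0x20] = 30 30 c3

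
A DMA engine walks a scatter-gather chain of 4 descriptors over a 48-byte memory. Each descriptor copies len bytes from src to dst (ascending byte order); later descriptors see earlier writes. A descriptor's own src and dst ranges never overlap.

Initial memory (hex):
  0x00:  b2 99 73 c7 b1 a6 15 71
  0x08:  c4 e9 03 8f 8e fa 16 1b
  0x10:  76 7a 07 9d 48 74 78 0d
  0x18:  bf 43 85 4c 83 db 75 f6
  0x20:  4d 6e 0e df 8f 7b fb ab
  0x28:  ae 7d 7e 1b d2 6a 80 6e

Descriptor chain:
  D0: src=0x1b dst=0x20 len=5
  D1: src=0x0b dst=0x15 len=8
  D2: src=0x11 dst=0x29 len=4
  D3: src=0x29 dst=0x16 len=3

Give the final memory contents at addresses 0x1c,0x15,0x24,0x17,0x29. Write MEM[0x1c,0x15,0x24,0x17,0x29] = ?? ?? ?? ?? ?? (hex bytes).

MEM[0x1c,0x15,0x24,0x17,0x29] = 07 8f f6 07 7a

[0] 0x1b->0x20 len=5 : 4c 83 db 75 f6
[1] 0x0b->0x15 len=8 : 8f 8e fa 16 1b 76 7a 07
[2] 0x11->0x29 len=4 : 7a 07 9d 48
[3] 0x29->0x16 len=3 : 7a 07 9d
query mem[0x1c]=0x07, mem[0x15]=0x8f, mem[0x24]=0xf6, mem[0x17]=0x07, mem[0x29]=0x7a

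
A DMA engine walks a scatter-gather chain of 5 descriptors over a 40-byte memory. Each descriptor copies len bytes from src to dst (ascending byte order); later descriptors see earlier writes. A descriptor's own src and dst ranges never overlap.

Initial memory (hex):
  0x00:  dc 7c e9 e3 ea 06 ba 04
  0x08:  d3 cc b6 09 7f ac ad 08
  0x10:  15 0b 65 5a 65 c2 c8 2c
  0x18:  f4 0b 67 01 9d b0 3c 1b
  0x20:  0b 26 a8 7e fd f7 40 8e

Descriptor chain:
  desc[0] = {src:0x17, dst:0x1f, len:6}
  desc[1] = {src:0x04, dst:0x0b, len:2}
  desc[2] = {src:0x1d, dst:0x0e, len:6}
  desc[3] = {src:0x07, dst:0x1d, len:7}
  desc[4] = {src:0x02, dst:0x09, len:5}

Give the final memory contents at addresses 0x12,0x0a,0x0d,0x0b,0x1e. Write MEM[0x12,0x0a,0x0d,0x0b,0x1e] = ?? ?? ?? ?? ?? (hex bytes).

#0 dst[0x1f+6] := {0x2c,0xf4,0x0b,0x67,0x01,0x9d}
#1 dst[0x0b+2] := {0xea,0x06}
#2 dst[0x0e+6] := {0xb0,0x3c,0x2c,0xf4,0x0b,0x67}
#3 dst[0x1d+7] := {0x04,0xd3,0xcc,0xb6,0xea,0x06,0xac}
#4 dst[0x09+5] := {0xe9,0xe3,0xea,0x06,0xba}
query mem[0x12]=0x0b, mem[0x0a]=0xe3, mem[0x0d]=0xba, mem[0x0b]=0xea, mem[0x1e]=0xd3

MEM[0x12,0x0a,0x0d,0x0b,0x1e] = 0b e3 ba ea d3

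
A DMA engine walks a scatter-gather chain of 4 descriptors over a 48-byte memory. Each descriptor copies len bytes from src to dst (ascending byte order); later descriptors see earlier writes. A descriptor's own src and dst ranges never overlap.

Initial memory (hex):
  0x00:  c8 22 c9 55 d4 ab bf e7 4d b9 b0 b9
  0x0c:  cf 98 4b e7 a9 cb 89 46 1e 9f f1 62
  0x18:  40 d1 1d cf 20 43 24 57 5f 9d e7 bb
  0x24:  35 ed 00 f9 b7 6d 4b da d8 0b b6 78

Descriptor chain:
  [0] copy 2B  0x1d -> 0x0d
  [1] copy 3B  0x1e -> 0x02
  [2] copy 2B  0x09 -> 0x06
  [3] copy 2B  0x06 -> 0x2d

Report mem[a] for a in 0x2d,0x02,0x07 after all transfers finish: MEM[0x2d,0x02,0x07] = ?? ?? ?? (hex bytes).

  after D0: wrote 2B at 0x0d = 4324
  after D1: wrote 3B at 0x02 = 24575f
  after D2: wrote 2B at 0x06 = b9b0
  after D3: wrote 2B at 0x2d = b9b0
query mem[0x2d]=0xb9, mem[0x02]=0x24, mem[0x07]=0xb0

MEM[0x2d,0x02,0x07] = b9 24 b0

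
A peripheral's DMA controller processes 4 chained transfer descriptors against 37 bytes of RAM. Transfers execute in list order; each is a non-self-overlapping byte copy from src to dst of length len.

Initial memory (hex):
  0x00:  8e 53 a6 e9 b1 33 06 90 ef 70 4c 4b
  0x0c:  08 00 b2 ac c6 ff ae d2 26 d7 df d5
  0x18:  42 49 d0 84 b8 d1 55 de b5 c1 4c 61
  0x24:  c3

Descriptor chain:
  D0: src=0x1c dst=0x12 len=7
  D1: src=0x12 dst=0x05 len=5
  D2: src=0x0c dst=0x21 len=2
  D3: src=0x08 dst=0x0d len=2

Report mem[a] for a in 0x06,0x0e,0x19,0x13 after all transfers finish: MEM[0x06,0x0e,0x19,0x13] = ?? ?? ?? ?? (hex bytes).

#0 dst[0x12+7] := {0xb8,0xd1,0x55,0xde,0xb5,0xc1,0x4c}
#1 dst[0x05+5] := {0xb8,0xd1,0x55,0xde,0xb5}
#2 dst[0x21+2] := {0x08,0x00}
#3 dst[0x0d+2] := {0xde,0xb5}
query mem[0x06]=0xd1, mem[0x0e]=0xb5, mem[0x19]=0x49, mem[0x13]=0xd1

MEM[0x06,0x0e,0x19,0x13] = d1 b5 49 d1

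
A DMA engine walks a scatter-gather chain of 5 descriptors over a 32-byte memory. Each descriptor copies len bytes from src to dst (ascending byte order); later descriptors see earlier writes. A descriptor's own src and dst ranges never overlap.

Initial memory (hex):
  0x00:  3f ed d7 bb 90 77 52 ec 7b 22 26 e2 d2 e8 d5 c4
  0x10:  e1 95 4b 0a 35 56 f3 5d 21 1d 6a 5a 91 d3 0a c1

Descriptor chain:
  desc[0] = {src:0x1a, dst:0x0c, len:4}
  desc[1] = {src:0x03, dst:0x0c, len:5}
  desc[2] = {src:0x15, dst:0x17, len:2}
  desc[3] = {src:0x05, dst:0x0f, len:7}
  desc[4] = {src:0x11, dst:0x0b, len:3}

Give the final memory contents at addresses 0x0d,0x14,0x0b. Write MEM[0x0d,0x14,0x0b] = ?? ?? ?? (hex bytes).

D0: mem[0x0c..0x0f] <- [6a 5a 91 d3]
D1: mem[0x0c..0x10] <- [bb 90 77 52 ec]
D2: mem[0x17..0x18] <- [56 f3]
D3: mem[0x0f..0x15] <- [77 52 ec 7b 22 26 e2]
D4: mem[0x0b..0x0d] <- [ec 7b 22]
query mem[0x0d]=0x22, mem[0x14]=0x26, mem[0x0b]=0xec

MEM[0x0d,0x14,0x0b] = 22 26 ec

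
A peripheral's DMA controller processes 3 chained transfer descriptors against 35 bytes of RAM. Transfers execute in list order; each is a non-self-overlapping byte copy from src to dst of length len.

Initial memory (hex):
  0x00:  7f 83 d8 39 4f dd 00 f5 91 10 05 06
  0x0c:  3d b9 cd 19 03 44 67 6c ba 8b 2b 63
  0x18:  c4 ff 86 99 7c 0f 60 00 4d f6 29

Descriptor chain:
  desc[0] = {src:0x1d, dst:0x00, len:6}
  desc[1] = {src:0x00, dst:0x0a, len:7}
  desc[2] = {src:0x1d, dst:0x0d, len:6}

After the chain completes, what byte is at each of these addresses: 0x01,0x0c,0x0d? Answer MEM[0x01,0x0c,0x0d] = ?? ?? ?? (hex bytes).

MEM[0x01,0x0c,0x0d] = 60 00 0f

#0 dst[0x00+6] := {0x0f,0x60,0x00,0x4d,0xf6,0x29}
#1 dst[0x0a+7] := {0x0f,0x60,0x00,0x4d,0xf6,0x29,0x00}
#2 dst[0x0d+6] := {0x0f,0x60,0x00,0x4d,0xf6,0x29}
query mem[0x01]=0x60, mem[0x0c]=0x00, mem[0x0d]=0x0f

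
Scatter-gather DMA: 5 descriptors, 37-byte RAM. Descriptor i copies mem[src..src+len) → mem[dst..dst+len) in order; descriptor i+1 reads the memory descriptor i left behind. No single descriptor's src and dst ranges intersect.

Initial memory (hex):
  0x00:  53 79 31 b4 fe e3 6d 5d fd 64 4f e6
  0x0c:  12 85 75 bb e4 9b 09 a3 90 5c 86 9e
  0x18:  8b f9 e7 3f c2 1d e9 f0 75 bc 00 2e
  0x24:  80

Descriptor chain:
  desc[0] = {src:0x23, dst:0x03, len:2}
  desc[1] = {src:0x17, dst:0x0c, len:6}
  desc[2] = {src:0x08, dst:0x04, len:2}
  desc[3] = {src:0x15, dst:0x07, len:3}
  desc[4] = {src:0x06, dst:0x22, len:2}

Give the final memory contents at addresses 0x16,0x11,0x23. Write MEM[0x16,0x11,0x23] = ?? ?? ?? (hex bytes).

MEM[0x16,0x11,0x23] = 86 c2 5c

  after D0: wrote 2B at 0x03 = 2e80
  after D1: wrote 6B at 0x0c = 9e8bf9e73fc2
  after D2: wrote 2B at 0x04 = fd64
  after D3: wrote 3B at 0x07 = 5c869e
  after D4: wrote 2B at 0x22 = 6d5c
query mem[0x16]=0x86, mem[0x11]=0xc2, mem[0x23]=0x5c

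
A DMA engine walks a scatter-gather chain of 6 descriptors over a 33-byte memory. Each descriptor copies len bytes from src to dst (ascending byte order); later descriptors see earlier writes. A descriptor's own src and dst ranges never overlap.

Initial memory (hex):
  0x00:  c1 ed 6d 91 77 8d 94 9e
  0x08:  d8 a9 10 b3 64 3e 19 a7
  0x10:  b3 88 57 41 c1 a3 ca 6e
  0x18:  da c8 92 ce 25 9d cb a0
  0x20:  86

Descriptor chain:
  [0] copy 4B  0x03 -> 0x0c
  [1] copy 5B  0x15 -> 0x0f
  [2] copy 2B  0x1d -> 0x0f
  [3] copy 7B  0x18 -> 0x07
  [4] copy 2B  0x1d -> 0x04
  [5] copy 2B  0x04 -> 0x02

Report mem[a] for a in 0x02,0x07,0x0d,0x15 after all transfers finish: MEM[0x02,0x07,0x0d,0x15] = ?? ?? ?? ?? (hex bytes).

MEM[0x02,0x07,0x0d,0x15] = 9d da cb a3

D0: mem[0x0c..0x0f] <- [91 77 8d 94]
D1: mem[0x0f..0x13] <- [a3 ca 6e da c8]
D2: mem[0x0f..0x10] <- [9d cb]
D3: mem[0x07..0x0d] <- [da c8 92 ce 25 9d cb]
D4: mem[0x04..0x05] <- [9d cb]
D5: mem[0x02..0x03] <- [9d cb]
query mem[0x02]=0x9d, mem[0x07]=0xda, mem[0x0d]=0xcb, mem[0x15]=0xa3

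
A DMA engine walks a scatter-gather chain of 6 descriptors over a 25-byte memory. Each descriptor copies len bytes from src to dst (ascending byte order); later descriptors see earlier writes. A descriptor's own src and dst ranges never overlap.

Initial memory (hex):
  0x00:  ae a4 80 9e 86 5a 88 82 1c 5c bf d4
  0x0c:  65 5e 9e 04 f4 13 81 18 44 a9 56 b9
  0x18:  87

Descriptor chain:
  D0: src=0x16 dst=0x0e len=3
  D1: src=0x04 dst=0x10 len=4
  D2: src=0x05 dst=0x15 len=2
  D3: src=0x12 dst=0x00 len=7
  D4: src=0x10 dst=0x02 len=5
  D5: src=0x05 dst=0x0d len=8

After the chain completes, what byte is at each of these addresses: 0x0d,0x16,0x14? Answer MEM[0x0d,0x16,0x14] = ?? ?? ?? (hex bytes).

  after D0: wrote 3B at 0x0e = 56b987
  after D1: wrote 4B at 0x10 = 865a8882
  after D2: wrote 2B at 0x15 = 5a88
  after D3: wrote 7B at 0x00 = 8882445a88b987
  after D4: wrote 5B at 0x02 = 865a888244
  after D5: wrote 8B at 0x0d = 8244821c5cbfd465
query mem[0x0d]=0x82, mem[0x16]=0x88, mem[0x14]=0x65

MEM[0x0d,0x16,0x14] = 82 88 65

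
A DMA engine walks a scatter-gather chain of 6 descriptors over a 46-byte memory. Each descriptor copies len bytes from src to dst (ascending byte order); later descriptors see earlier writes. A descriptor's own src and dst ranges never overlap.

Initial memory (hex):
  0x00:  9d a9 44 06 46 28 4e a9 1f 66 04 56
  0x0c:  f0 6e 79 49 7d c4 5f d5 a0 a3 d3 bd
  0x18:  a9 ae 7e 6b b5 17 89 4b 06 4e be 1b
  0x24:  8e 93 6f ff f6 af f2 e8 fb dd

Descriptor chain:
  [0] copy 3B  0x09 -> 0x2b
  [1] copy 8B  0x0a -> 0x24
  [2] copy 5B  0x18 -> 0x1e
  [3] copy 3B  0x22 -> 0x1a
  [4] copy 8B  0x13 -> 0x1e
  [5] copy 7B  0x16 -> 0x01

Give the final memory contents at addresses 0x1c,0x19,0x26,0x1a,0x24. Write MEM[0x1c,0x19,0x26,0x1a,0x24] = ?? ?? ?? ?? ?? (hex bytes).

#0 dst[0x2b+3] := {0x66,0x04,0x56}
#1 dst[0x24+8] := {0x04,0x56,0xf0,0x6e,0x79,0x49,0x7d,0xc4}
#2 dst[0x1e+5] := {0xa9,0xae,0x7e,0x6b,0xb5}
#3 dst[0x1a+3] := {0xb5,0x1b,0x04}
#4 dst[0x1e+8] := {0xd5,0xa0,0xa3,0xd3,0xbd,0xa9,0xae,0xb5}
#5 dst[0x01+7] := {0xd3,0xbd,0xa9,0xae,0xb5,0x1b,0x04}
query mem[0x1c]=0x04, mem[0x19]=0xae, mem[0x26]=0xf0, mem[0x1a]=0xb5, mem[0x24]=0xae

MEM[0x1c,0x19,0x26,0x1a,0x24] = 04 ae f0 b5 ae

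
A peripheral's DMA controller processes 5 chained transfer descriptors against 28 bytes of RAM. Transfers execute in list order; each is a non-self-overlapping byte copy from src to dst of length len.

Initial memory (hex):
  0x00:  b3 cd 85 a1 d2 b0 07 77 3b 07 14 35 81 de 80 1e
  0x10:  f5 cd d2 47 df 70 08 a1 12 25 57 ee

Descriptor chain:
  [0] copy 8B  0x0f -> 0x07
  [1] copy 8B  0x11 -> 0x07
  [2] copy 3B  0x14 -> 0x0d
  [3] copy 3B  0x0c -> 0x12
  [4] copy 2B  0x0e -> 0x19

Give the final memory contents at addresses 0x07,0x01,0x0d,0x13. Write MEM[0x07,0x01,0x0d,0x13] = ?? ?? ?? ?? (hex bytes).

MEM[0x07,0x01,0x0d,0x13] = cd cd df df

D0: mem[0x07..0x0e] <- [1e f5 cd d2 47 df 70 08]
D1: mem[0x07..0x0e] <- [cd d2 47 df 70 08 a1 12]
D2: mem[0x0d..0x0f] <- [df 70 08]
D3: mem[0x12..0x14] <- [08 df 70]
D4: mem[0x19..0x1a] <- [70 08]
query mem[0x07]=0xcd, mem[0x01]=0xcd, mem[0x0d]=0xdf, mem[0x13]=0xdf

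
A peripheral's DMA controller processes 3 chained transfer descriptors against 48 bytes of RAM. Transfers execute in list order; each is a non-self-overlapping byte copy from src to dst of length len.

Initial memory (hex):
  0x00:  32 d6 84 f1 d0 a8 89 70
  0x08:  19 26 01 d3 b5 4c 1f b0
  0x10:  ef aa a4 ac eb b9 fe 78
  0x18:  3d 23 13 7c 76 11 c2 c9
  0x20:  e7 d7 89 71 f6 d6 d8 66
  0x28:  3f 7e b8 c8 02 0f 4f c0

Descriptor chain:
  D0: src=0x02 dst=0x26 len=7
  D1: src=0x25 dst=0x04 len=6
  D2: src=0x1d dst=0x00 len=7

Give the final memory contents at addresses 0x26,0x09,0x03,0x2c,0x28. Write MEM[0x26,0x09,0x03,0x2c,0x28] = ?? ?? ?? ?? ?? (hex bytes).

[0] 0x02->0x26 len=7 : 84 f1 d0 a8 89 70 19
[1] 0x25->0x04 len=6 : d6 84 f1 d0 a8 89
[2] 0x1d->0x00 len=7 : 11 c2 c9 e7 d7 89 71
query mem[0x26]=0x84, mem[0x09]=0x89, mem[0x03]=0xe7, mem[0x2c]=0x19, mem[0x28]=0xd0

MEM[0x26,0x09,0x03,0x2c,0x28] = 84 89 e7 19 d0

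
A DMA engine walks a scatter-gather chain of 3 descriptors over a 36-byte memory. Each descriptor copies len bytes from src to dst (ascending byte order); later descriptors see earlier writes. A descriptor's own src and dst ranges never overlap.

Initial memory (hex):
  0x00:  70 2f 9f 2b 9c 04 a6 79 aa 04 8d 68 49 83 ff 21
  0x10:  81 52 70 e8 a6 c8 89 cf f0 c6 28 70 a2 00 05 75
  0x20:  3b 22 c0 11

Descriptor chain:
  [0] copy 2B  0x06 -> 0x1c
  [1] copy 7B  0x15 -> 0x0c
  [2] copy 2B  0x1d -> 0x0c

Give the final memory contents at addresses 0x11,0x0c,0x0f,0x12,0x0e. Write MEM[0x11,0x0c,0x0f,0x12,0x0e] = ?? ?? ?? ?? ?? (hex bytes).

#0 dst[0x1c+2] := {0xa6,0x79}
#1 dst[0x0c+7] := {0xc8,0x89,0xcf,0xf0,0xc6,0x28,0x70}
#2 dst[0x0c+2] := {0x79,0x05}
query mem[0x11]=0x28, mem[0x0c]=0x79, mem[0x0f]=0xf0, mem[0x12]=0x70, mem[0x0e]=0xcf

MEM[0x11,0x0c,0x0f,0x12,0x0e] = 28 79 f0 70 cf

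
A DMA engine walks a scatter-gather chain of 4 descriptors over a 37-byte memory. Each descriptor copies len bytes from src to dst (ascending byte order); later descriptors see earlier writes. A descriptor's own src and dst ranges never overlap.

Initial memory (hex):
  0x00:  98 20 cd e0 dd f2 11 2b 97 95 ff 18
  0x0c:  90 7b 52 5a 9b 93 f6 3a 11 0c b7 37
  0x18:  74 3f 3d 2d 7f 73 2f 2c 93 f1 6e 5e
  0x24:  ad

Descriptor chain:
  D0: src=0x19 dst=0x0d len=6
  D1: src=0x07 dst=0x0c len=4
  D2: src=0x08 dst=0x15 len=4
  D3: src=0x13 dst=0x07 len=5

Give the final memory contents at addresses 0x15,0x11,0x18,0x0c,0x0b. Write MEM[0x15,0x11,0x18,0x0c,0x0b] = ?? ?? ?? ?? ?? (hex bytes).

MEM[0x15,0x11,0x18,0x0c,0x0b] = 97 73 18 2b ff

[0] 0x19->0x0d len=6 : 3f 3d 2d 7f 73 2f
[1] 0x07->0x0c len=4 : 2b 97 95 ff
[2] 0x08->0x15 len=4 : 97 95 ff 18
[3] 0x13->0x07 len=5 : 3a 11 97 95 ff
query mem[0x15]=0x97, mem[0x11]=0x73, mem[0x18]=0x18, mem[0x0c]=0x2b, mem[0x0b]=0xff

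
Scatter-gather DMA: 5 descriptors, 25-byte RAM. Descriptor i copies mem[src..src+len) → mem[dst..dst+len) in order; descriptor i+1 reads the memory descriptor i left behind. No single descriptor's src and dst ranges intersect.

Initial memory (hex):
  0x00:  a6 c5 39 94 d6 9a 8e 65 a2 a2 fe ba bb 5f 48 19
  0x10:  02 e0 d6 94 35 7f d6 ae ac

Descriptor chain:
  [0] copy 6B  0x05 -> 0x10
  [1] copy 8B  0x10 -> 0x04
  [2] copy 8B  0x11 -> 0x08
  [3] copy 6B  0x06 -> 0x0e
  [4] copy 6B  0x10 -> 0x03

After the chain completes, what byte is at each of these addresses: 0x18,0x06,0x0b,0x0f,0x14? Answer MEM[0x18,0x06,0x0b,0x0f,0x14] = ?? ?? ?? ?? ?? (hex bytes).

[0] 0x05->0x10 len=6 : 9a 8e 65 a2 a2 fe
[1] 0x10->0x04 len=8 : 9a 8e 65 a2 a2 fe d6 ae
[2] 0x11->0x08 len=8 : 8e 65 a2 a2 fe d6 ae ac
[3] 0x06->0x0e len=6 : 65 a2 8e 65 a2 a2
[4] 0x10->0x03 len=6 : 8e 65 a2 a2 a2 fe
query mem[0x18]=0xac, mem[0x06]=0xa2, mem[0x0b]=0xa2, mem[0x0f]=0xa2, mem[0x14]=0xa2

MEM[0x18,0x06,0x0b,0x0f,0x14] = ac a2 a2 a2 a2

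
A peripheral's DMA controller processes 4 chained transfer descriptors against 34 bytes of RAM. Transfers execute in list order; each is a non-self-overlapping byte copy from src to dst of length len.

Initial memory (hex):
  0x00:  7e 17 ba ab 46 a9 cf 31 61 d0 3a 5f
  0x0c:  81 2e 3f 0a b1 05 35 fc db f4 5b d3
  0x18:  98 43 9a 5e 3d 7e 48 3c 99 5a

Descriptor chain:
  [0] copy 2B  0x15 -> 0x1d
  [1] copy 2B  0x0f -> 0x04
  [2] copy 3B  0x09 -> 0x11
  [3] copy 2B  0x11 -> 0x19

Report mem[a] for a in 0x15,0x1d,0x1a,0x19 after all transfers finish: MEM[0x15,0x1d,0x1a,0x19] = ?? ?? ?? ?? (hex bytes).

#0 dst[0x1d+2] := {0xf4,0x5b}
#1 dst[0x04+2] := {0x0a,0xb1}
#2 dst[0x11+3] := {0xd0,0x3a,0x5f}
#3 dst[0x19+2] := {0xd0,0x3a}
query mem[0x15]=0xf4, mem[0x1d]=0xf4, mem[0x1a]=0x3a, mem[0x19]=0xd0

MEM[0x15,0x1d,0x1a,0x19] = f4 f4 3a d0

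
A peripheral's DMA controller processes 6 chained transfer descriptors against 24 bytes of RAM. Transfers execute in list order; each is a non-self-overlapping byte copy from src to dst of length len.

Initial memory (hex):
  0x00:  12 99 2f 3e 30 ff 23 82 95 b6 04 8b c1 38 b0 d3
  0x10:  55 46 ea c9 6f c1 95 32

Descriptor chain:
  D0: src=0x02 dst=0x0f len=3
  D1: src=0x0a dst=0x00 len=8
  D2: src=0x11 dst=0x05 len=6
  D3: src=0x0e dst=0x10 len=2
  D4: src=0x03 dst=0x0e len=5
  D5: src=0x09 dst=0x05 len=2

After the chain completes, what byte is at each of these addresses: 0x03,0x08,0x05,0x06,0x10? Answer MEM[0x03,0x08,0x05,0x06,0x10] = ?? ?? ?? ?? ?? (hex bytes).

D0: mem[0x0f..0x11] <- [2f 3e 30]
D1: mem[0x00..0x07] <- [04 8b c1 38 b0 2f 3e 30]
D2: mem[0x05..0x0a] <- [30 ea c9 6f c1 95]
D3: mem[0x10..0x11] <- [b0 2f]
D4: mem[0x0e..0x12] <- [38 b0 30 ea c9]
D5: mem[0x05..0x06] <- [c1 95]
query mem[0x03]=0x38, mem[0x08]=0x6f, mem[0x05]=0xc1, mem[0x06]=0x95, mem[0x10]=0x30

MEM[0x03,0x08,0x05,0x06,0x10] = 38 6f c1 95 30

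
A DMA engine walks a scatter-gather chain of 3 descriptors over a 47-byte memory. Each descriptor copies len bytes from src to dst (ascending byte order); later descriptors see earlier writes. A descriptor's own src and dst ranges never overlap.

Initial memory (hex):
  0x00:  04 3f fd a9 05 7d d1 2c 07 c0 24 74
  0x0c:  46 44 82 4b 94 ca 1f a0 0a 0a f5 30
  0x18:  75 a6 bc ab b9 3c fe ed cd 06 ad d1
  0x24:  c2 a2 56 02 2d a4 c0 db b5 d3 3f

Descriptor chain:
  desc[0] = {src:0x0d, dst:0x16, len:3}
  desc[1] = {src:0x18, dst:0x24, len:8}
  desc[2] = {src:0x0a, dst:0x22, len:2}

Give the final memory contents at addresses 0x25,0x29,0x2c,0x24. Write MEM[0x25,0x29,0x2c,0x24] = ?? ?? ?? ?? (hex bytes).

D0: mem[0x16..0x18] <- [44 82 4b]
D1: mem[0x24..0x2b] <- [4b a6 bc ab b9 3c fe ed]
D2: mem[0x22..0x23] <- [24 74]
query mem[0x25]=0xa6, mem[0x29]=0x3c, mem[0x2c]=0xb5, mem[0x24]=0x4b

MEM[0x25,0x29,0x2c,0x24] = a6 3c b5 4b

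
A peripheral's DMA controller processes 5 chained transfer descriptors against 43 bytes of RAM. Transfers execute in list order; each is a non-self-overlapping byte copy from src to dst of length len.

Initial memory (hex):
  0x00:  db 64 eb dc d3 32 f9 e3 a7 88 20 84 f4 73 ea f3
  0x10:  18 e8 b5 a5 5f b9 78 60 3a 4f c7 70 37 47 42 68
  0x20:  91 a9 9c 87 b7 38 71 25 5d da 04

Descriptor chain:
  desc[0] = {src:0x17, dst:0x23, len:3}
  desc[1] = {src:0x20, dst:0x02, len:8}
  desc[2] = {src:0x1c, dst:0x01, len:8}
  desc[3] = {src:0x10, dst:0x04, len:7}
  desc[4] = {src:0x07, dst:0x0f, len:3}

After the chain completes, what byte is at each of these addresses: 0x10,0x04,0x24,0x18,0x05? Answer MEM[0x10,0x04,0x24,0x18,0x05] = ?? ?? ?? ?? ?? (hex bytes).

MEM[0x10,0x04,0x24,0x18,0x05] = 5f 18 3a 3a e8

D0: mem[0x23..0x25] <- [60 3a 4f]
D1: mem[0x02..0x09] <- [91 a9 9c 60 3a 4f 71 25]
D2: mem[0x01..0x08] <- [37 47 42 68 91 a9 9c 60]
D3: mem[0x04..0x0a] <- [18 e8 b5 a5 5f b9 78]
D4: mem[0x0f..0x11] <- [a5 5f b9]
query mem[0x10]=0x5f, mem[0x04]=0x18, mem[0x24]=0x3a, mem[0x18]=0x3a, mem[0x05]=0xe8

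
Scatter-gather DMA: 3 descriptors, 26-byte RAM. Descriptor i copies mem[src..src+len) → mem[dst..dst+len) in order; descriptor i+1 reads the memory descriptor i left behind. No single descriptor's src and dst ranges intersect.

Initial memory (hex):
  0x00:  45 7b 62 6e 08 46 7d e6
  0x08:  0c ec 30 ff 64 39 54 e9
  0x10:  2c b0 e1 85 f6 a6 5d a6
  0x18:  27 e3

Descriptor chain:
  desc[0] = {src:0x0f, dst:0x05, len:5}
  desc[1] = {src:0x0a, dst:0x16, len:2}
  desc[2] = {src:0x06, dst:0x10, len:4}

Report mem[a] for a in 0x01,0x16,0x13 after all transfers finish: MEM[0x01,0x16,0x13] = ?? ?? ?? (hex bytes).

MEM[0x01,0x16,0x13] = 7b 30 85

D0: mem[0x05..0x09] <- [e9 2c b0 e1 85]
D1: mem[0x16..0x17] <- [30 ff]
D2: mem[0x10..0x13] <- [2c b0 e1 85]
query mem[0x01]=0x7b, mem[0x16]=0x30, mem[0x13]=0x85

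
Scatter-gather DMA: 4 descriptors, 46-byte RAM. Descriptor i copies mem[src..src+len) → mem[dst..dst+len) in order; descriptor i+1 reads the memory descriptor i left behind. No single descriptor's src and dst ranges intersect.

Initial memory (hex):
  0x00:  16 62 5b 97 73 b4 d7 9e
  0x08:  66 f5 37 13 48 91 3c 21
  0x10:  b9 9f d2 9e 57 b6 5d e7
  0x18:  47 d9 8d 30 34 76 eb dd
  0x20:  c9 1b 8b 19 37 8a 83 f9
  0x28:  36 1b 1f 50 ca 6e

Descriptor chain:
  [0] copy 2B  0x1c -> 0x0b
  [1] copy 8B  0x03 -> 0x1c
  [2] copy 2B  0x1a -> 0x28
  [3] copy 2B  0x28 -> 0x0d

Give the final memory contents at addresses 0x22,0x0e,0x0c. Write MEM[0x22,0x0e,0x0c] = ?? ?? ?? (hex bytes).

MEM[0x22,0x0e,0x0c] = f5 30 76

[0] 0x1c->0x0b len=2 : 34 76
[1] 0x03->0x1c len=8 : 97 73 b4 d7 9e 66 f5 37
[2] 0x1a->0x28 len=2 : 8d 30
[3] 0x28->0x0d len=2 : 8d 30
query mem[0x22]=0xf5, mem[0x0e]=0x30, mem[0x0c]=0x76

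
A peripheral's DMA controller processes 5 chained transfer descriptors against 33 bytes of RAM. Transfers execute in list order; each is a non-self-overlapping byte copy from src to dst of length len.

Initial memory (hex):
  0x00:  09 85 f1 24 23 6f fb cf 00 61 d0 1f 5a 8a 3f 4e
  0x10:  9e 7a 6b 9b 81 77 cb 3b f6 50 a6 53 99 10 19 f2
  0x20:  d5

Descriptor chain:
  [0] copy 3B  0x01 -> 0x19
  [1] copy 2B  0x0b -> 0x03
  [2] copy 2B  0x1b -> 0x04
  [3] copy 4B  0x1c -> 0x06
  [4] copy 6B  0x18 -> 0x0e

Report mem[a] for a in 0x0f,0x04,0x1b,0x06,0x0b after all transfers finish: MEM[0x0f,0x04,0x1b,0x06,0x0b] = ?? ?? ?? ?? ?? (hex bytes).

MEM[0x0f,0x04,0x1b,0x06,0x0b] = 85 24 24 99 1f

[0] 0x01->0x19 len=3 : 85 f1 24
[1] 0x0b->0x03 len=2 : 1f 5a
[2] 0x1b->0x04 len=2 : 24 99
[3] 0x1c->0x06 len=4 : 99 10 19 f2
[4] 0x18->0x0e len=6 : f6 85 f1 24 99 10
query mem[0x0f]=0x85, mem[0x04]=0x24, mem[0x1b]=0x24, mem[0x06]=0x99, mem[0x0b]=0x1f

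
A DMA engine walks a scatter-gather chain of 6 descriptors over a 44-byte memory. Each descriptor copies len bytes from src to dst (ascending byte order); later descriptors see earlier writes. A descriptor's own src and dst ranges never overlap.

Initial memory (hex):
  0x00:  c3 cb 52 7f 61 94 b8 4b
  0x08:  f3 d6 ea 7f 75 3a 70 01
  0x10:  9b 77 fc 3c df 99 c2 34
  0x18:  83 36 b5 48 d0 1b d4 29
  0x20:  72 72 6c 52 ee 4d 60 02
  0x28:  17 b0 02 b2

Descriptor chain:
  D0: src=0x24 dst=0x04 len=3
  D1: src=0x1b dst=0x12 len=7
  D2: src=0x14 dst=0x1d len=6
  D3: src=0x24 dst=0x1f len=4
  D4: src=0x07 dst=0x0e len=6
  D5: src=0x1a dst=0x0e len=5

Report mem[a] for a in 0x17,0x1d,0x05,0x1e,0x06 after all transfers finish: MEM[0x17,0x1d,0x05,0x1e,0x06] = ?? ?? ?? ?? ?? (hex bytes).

MEM[0x17,0x1d,0x05,0x1e,0x06] = 72 1b 4d d4 60

  after D0: wrote 3B at 0x04 = ee4d60
  after D1: wrote 7B at 0x12 = 48d01bd4297272
  after D2: wrote 6B at 0x1d = 1bd429727236
  after D3: wrote 4B at 0x1f = ee4d6002
  after D4: wrote 6B at 0x0e = 4bf3d6ea7f75
  after D5: wrote 5B at 0x0e = b548d01bd4
query mem[0x17]=0x72, mem[0x1d]=0x1b, mem[0x05]=0x4d, mem[0x1e]=0xd4, mem[0x06]=0x60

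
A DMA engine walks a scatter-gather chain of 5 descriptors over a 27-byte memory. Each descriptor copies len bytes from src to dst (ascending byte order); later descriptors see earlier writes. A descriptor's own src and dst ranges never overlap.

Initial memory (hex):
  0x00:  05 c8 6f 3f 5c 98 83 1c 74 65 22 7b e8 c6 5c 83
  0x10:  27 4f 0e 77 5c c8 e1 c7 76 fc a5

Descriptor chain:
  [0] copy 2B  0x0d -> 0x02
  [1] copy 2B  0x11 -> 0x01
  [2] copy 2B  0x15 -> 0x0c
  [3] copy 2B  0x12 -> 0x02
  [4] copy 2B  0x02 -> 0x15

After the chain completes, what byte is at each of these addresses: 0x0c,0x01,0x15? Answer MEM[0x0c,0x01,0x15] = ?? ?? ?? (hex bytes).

D0: mem[0x02..0x03] <- [c6 5c]
D1: mem[0x01..0x02] <- [4f 0e]
D2: mem[0x0c..0x0d] <- [c8 e1]
D3: mem[0x02..0x03] <- [0e 77]
D4: mem[0x15..0x16] <- [0e 77]
query mem[0x0c]=0xc8, mem[0x01]=0x4f, mem[0x15]=0x0e

MEM[0x0c,0x01,0x15] = c8 4f 0e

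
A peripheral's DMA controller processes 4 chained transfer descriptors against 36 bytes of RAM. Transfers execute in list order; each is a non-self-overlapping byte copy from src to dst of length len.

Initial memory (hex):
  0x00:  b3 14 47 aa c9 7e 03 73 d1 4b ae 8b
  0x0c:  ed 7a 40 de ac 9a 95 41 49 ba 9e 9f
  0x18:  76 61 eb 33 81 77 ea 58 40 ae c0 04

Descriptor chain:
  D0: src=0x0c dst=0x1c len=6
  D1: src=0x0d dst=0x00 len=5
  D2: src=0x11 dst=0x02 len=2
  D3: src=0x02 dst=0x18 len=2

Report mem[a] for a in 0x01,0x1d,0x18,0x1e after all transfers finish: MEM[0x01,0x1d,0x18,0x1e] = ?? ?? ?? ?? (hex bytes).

MEM[0x01,0x1d,0x18,0x1e] = 40 7a 9a 40

  after D0: wrote 6B at 0x1c = ed7a40deac9a
  after D1: wrote 5B at 0x00 = 7a40deac9a
  after D2: wrote 2B at 0x02 = 9a95
  after D3: wrote 2B at 0x18 = 9a95
query mem[0x01]=0x40, mem[0x1d]=0x7a, mem[0x18]=0x9a, mem[0x1e]=0x40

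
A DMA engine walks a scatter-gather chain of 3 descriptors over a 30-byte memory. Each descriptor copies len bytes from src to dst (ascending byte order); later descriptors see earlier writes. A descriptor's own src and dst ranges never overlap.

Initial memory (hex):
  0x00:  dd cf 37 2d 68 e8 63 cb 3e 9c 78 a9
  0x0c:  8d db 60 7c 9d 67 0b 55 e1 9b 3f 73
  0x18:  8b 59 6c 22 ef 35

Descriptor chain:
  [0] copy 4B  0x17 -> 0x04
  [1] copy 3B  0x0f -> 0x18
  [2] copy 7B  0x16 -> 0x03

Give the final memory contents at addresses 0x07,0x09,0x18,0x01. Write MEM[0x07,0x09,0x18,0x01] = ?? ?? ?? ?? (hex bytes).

  after D0: wrote 4B at 0x04 = 738b596c
  after D1: wrote 3B at 0x18 = 7c9d67
  after D2: wrote 7B at 0x03 = 3f737c9d6722ef
query mem[0x07]=0x67, mem[0x09]=0xef, mem[0x18]=0x7c, mem[0x01]=0xcf

MEM[0x07,0x09,0x18,0x01] = 67 ef 7c cf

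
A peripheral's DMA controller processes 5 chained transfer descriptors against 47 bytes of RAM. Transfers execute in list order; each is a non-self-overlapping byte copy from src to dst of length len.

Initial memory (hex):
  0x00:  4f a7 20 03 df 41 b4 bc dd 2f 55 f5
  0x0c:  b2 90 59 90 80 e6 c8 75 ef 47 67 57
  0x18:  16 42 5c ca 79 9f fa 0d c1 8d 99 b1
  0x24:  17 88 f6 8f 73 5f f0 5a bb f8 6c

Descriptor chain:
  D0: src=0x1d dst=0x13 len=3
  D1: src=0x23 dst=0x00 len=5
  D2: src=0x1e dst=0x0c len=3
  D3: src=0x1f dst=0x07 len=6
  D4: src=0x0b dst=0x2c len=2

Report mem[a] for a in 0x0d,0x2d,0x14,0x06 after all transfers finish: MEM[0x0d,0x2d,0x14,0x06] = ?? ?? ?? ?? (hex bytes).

MEM[0x0d,0x2d,0x14,0x06] = 0d 17 fa b4

  after D0: wrote 3B at 0x13 = 9ffa0d
  after D1: wrote 5B at 0x00 = b11788f68f
  after D2: wrote 3B at 0x0c = fa0dc1
  after D3: wrote 6B at 0x07 = 0dc18d99b117
  after D4: wrote 2B at 0x2c = b117
query mem[0x0d]=0x0d, mem[0x2d]=0x17, mem[0x14]=0xfa, mem[0x06]=0xb4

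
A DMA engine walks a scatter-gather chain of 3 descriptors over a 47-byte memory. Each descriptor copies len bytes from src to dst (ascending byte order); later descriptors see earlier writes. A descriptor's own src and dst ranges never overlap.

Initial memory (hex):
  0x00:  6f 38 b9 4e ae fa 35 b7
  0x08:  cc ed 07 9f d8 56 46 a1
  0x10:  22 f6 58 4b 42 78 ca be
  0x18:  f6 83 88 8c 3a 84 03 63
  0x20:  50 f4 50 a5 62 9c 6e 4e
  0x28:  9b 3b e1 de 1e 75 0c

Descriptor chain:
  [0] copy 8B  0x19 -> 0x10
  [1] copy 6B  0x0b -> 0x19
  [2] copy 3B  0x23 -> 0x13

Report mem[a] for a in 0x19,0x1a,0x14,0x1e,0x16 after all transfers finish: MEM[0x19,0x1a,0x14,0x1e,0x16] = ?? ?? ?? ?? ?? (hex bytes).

[0] 0x19->0x10 len=8 : 83 88 8c 3a 84 03 63 50
[1] 0x0b->0x19 len=6 : 9f d8 56 46 a1 83
[2] 0x23->0x13 len=3 : a5 62 9c
query mem[0x19]=0x9f, mem[0x1a]=0xd8, mem[0x14]=0x62, mem[0x1e]=0x83, mem[0x16]=0x63

MEM[0x19,0x1a,0x14,0x1e,0x16] = 9f d8 62 83 63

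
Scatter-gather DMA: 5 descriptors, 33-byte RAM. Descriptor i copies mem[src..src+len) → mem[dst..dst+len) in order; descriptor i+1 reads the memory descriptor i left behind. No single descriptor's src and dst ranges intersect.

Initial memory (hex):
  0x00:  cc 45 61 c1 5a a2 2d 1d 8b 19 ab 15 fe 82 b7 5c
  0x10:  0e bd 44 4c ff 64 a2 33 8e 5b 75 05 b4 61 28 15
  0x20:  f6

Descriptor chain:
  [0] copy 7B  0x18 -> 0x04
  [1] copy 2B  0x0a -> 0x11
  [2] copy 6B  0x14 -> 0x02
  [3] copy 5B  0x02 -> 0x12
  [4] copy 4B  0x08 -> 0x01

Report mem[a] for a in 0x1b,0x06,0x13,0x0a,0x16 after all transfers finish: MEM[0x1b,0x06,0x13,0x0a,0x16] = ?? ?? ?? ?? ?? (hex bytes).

#0 dst[0x04+7] := {0x8e,0x5b,0x75,0x05,0xb4,0x61,0x28}
#1 dst[0x11+2] := {0x28,0x15}
#2 dst[0x02+6] := {0xff,0x64,0xa2,0x33,0x8e,0x5b}
#3 dst[0x12+5] := {0xff,0x64,0xa2,0x33,0x8e}
#4 dst[0x01+4] := {0xb4,0x61,0x28,0x15}
query mem[0x1b]=0x05, mem[0x06]=0x8e, mem[0x13]=0x64, mem[0x0a]=0x28, mem[0x16]=0x8e

MEM[0x1b,0x06,0x13,0x0a,0x16] = 05 8e 64 28 8e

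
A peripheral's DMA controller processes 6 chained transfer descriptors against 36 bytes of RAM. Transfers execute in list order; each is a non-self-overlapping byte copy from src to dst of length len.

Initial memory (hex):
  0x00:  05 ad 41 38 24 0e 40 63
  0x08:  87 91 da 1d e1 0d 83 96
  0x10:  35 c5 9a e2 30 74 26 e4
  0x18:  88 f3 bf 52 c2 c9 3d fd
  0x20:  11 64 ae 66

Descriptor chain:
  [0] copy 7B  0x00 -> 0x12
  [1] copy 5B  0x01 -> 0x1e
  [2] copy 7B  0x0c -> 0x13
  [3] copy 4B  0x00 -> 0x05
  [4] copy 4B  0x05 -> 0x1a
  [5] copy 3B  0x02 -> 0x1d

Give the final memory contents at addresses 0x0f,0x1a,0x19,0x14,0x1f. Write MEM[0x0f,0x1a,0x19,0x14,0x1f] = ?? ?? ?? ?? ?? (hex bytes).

#0 dst[0x12+7] := {0x05,0xad,0x41,0x38,0x24,0x0e,0x40}
#1 dst[0x1e+5] := {0xad,0x41,0x38,0x24,0x0e}
#2 dst[0x13+7] := {0xe1,0x0d,0x83,0x96,0x35,0xc5,0x05}
#3 dst[0x05+4] := {0x05,0xad,0x41,0x38}
#4 dst[0x1a+4] := {0x05,0xad,0x41,0x38}
#5 dst[0x1d+3] := {0x41,0x38,0x24}
query mem[0x0f]=0x96, mem[0x1a]=0x05, mem[0x19]=0x05, mem[0x14]=0x0d, mem[0x1f]=0x24

MEM[0x0f,0x1a,0x19,0x14,0x1f] = 96 05 05 0d 24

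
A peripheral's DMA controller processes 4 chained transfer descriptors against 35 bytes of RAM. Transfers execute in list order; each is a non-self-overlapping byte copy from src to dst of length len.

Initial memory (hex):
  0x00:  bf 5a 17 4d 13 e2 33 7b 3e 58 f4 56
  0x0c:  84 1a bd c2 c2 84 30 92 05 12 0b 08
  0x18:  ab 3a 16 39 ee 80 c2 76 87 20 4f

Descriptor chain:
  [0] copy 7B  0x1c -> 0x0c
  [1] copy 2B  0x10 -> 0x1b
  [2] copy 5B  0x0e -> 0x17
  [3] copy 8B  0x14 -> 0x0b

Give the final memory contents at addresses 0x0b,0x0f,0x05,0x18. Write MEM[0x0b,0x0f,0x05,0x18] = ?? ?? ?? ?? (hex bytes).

MEM[0x0b,0x0f,0x05,0x18] = 05 76 e2 76

[0] 0x1c->0x0c len=7 : ee 80 c2 76 87 20 4f
[1] 0x10->0x1b len=2 : 87 20
[2] 0x0e->0x17 len=5 : c2 76 87 20 4f
[3] 0x14->0x0b len=8 : 05 12 0b c2 76 87 20 4f
query mem[0x0b]=0x05, mem[0x0f]=0x76, mem[0x05]=0xe2, mem[0x18]=0x76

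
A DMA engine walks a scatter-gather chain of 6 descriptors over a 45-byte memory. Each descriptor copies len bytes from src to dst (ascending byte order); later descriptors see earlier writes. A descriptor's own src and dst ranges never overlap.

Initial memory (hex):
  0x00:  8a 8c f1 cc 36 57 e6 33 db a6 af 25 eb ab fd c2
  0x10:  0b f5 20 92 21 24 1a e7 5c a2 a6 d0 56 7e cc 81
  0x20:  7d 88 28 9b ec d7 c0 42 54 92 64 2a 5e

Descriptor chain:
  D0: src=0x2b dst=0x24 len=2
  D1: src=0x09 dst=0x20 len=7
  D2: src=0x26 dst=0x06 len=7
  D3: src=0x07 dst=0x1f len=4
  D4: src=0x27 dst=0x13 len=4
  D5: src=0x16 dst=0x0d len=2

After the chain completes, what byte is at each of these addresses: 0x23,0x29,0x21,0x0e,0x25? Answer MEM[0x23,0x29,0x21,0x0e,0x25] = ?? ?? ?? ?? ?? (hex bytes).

#0 dst[0x24+2] := {0x2a,0x5e}
#1 dst[0x20+7] := {0xa6,0xaf,0x25,0xeb,0xab,0xfd,0xc2}
#2 dst[0x06+7] := {0xc2,0x42,0x54,0x92,0x64,0x2a,0x5e}
#3 dst[0x1f+4] := {0x42,0x54,0x92,0x64}
#4 dst[0x13+4] := {0x42,0x54,0x92,0x64}
#5 dst[0x0d+2] := {0x64,0xe7}
query mem[0x23]=0xeb, mem[0x29]=0x92, mem[0x21]=0x92, mem[0x0e]=0xe7, mem[0x25]=0xfd

MEM[0x23,0x29,0x21,0x0e,0x25] = eb 92 92 e7 fd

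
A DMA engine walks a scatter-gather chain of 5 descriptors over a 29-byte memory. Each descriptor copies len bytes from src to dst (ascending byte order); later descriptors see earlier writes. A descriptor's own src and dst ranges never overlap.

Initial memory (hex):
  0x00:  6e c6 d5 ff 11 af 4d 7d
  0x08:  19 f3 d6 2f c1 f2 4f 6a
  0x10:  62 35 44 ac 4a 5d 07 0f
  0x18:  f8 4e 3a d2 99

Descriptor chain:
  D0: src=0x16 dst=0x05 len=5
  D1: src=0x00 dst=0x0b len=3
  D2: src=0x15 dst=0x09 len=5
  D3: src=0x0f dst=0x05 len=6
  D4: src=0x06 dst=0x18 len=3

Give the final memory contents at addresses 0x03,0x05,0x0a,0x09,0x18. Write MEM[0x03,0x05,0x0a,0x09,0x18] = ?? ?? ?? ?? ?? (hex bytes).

D0: mem[0x05..0x09] <- [07 0f f8 4e 3a]
D1: mem[0x0b..0x0d] <- [6e c6 d5]
D2: mem[0x09..0x0d] <- [5d 07 0f f8 4e]
D3: mem[0x05..0x0a] <- [6a 62 35 44 ac 4a]
D4: mem[0x18..0x1a] <- [62 35 44]
query mem[0x03]=0xff, mem[0x05]=0x6a, mem[0x0a]=0x4a, mem[0x09]=0xac, mem[0x18]=0x62

MEM[0x03,0x05,0x0a,0x09,0x18] = ff 6a 4a ac 62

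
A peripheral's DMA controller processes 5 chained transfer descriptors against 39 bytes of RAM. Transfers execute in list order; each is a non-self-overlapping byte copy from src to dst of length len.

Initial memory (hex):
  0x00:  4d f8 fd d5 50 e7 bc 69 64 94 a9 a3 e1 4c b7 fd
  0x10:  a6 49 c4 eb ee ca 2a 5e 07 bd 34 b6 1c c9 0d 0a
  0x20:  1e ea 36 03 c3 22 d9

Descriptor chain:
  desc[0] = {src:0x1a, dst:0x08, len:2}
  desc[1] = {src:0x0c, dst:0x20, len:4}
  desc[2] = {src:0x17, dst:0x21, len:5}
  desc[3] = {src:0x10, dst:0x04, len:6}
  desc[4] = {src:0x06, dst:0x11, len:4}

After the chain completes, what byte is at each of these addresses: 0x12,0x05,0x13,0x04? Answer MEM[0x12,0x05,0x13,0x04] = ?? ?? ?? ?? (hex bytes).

MEM[0x12,0x05,0x13,0x04] = eb 49 ee a6

  after D0: wrote 2B at 0x08 = 34b6
  after D1: wrote 4B at 0x20 = e14cb7fd
  after D2: wrote 5B at 0x21 = 5e07bd34b6
  after D3: wrote 6B at 0x04 = a649c4ebeeca
  after D4: wrote 4B at 0x11 = c4ebeeca
query mem[0x12]=0xeb, mem[0x05]=0x49, mem[0x13]=0xee, mem[0x04]=0xa6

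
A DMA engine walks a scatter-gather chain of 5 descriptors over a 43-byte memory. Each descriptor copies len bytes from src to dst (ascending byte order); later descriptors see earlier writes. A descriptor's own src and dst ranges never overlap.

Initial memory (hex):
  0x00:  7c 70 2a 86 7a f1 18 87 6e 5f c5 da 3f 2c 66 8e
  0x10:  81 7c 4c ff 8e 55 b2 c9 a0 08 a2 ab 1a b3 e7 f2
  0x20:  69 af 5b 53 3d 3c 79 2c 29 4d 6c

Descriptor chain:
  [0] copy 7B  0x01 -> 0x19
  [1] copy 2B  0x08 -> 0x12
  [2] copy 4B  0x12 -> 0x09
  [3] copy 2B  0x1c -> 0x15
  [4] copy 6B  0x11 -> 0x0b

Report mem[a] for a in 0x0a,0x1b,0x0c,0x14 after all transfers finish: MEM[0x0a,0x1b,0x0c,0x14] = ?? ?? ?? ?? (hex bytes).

MEM[0x0a,0x1b,0x0c,0x14] = 5f 86 6e 8e

#0 dst[0x19+7] := {0x70,0x2a,0x86,0x7a,0xf1,0x18,0x87}
#1 dst[0x12+2] := {0x6e,0x5f}
#2 dst[0x09+4] := {0x6e,0x5f,0x8e,0x55}
#3 dst[0x15+2] := {0x7a,0xf1}
#4 dst[0x0b+6] := {0x7c,0x6e,0x5f,0x8e,0x7a,0xf1}
query mem[0x0a]=0x5f, mem[0x1b]=0x86, mem[0x0c]=0x6e, mem[0x14]=0x8e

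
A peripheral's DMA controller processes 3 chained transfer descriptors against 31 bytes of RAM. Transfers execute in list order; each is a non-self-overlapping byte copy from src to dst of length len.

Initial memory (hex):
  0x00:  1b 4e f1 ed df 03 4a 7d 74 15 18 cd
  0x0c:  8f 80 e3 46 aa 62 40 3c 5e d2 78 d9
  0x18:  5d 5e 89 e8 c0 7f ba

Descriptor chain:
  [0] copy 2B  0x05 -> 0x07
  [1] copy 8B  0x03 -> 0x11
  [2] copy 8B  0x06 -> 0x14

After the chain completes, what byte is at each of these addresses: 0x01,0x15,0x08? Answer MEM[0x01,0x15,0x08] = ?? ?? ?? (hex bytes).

D0: mem[0x07..0x08] <- [03 4a]
D1: mem[0x11..0x18] <- [ed df 03 4a 03 4a 15 18]
D2: mem[0x14..0x1b] <- [4a 03 4a 15 18 cd 8f 80]
query mem[0x01]=0x4e, mem[0x15]=0x03, mem[0x08]=0x4a

MEM[0x01,0x15,0x08] = 4e 03 4a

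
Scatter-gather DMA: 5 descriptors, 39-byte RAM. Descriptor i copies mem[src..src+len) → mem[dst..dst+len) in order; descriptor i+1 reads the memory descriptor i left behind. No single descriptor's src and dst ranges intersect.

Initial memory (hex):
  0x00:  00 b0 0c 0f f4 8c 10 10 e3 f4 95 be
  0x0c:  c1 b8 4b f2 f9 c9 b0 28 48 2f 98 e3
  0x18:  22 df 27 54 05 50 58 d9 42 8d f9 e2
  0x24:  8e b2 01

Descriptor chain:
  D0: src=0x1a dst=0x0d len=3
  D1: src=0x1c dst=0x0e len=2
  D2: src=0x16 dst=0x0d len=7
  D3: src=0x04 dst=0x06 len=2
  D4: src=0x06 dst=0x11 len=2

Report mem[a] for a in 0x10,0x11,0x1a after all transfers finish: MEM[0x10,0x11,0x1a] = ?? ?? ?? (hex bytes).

MEM[0x10,0x11,0x1a] = df f4 27

#0 dst[0x0d+3] := {0x27,0x54,0x05}
#1 dst[0x0e+2] := {0x05,0x50}
#2 dst[0x0d+7] := {0x98,0xe3,0x22,0xdf,0x27,0x54,0x05}
#3 dst[0x06+2] := {0xf4,0x8c}
#4 dst[0x11+2] := {0xf4,0x8c}
query mem[0x10]=0xdf, mem[0x11]=0xf4, mem[0x1a]=0x27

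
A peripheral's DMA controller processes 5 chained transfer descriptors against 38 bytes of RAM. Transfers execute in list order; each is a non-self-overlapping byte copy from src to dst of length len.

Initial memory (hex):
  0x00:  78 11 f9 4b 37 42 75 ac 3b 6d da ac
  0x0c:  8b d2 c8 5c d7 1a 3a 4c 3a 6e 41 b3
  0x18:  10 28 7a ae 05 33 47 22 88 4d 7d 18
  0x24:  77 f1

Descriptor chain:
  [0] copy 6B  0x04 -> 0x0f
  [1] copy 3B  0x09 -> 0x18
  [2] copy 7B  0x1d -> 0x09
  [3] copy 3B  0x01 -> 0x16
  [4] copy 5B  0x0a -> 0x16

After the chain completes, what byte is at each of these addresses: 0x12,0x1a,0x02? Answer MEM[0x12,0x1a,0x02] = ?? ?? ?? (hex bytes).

MEM[0x12,0x1a,0x02] = ac 7d f9

[0] 0x04->0x0f len=6 : 37 42 75 ac 3b 6d
[1] 0x09->0x18 len=3 : 6d da ac
[2] 0x1d->0x09 len=7 : 33 47 22 88 4d 7d 18
[3] 0x01->0x16 len=3 : 11 f9 4b
[4] 0x0a->0x16 len=5 : 47 22 88 4d 7d
query mem[0x12]=0xac, mem[0x1a]=0x7d, mem[0x02]=0xf9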